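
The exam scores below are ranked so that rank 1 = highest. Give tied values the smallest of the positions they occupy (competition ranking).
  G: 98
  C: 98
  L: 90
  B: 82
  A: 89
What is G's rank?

1

Sorted (descending): 98, 98, 90, 89, 82
The 2 values of 98 occupy positions 1–2 → each gets rank 1.
G has value 98 → rank 1.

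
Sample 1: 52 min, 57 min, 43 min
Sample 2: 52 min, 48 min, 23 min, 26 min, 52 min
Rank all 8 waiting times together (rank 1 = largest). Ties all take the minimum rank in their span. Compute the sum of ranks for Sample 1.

Sorted (descending): 57, 52, 52, 52, 48, 43, 26, 23
The 3 values of 52 occupy positions 2–4 → each gets rank 2.
Sample 1 values → pooled ranks: 52→2, 57→1, 43→6
Rank sum = 2 + 1 + 6 = 9

9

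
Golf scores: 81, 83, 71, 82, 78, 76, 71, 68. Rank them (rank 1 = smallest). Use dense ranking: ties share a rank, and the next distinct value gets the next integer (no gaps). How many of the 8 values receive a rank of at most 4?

5

Sorted (ascending): 68, 71, 71, 76, 78, 81, 82, 83
The 2 values of 71 share dense rank 2.
Remaining distinct values take the next consecutive integers.
Ranks ≤ 4: {1, 2, 2, 3, 4} → 5 values.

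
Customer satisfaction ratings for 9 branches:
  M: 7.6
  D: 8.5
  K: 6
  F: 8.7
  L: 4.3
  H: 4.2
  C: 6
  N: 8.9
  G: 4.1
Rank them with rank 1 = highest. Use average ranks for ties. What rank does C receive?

5.5

Sorted (descending): 8.9, 8.7, 8.5, 7.6, 6, 6, 4.3, 4.2, 4.1
The 2 values of 6 occupy positions 5–6 → average rank (5+6)/2 = 5.5.
C has value 6 → rank 5.5.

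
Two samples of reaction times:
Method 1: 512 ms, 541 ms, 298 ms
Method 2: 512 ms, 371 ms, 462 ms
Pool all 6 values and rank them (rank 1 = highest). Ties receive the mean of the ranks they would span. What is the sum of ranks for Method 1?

9.5

Sorted (descending): 541, 512, 512, 462, 371, 298
The 2 values of 512 occupy positions 2–3 → average rank (2+3)/2 = 2.5.
Method 1 values → pooled ranks: 512→2.5, 541→1, 298→6
Rank sum = 2.5 + 1 + 6 = 9.5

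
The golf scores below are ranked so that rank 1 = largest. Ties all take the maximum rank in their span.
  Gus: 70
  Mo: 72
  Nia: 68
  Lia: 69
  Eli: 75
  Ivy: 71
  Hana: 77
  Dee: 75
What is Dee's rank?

Sorted (descending): 77, 75, 75, 72, 71, 70, 69, 68
The 2 values of 75 occupy positions 2–3 → each gets rank 3.
Dee has value 75 → rank 3.

3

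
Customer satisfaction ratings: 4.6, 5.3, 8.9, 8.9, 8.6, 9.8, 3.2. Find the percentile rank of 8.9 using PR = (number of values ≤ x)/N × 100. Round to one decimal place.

85.7

N = 7.
Strictly below 8.9: 4. Equal to 8.9: 2.
PR = 6/7 × 100 = 85.7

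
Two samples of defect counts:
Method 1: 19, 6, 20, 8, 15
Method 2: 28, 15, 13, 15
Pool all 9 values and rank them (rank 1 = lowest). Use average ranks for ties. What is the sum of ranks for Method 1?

Sorted (ascending): 6, 8, 13, 15, 15, 15, 19, 20, 28
The 3 values of 15 occupy positions 4–6 → average rank 5.
Method 1 values → pooled ranks: 19→7, 6→1, 20→8, 8→2, 15→5
Rank sum = 7 + 1 + 8 + 2 + 5 = 23

23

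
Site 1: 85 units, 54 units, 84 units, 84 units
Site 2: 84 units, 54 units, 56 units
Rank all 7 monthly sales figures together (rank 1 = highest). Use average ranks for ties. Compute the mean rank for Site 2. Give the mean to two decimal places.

4.83

Sorted (descending): 85, 84, 84, 84, 56, 54, 54
The 3 values of 84 occupy positions 2–4 → average rank 3.
The 2 values of 54 occupy positions 6–7 → average rank (6+7)/2 = 6.5.
Site 2 values → pooled ranks: 84→3, 54→6.5, 56→5
Mean rank = (3 + 6.5 + 5) / 3 = 4.83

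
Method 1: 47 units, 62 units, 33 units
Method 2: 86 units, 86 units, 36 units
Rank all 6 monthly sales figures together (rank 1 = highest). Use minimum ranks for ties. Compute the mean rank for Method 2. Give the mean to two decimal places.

2.33

Sorted (descending): 86, 86, 62, 47, 36, 33
The 2 values of 86 occupy positions 1–2 → each gets rank 1.
Method 2 values → pooled ranks: 86→1, 86→1, 36→5
Mean rank = (1 + 1 + 5) / 3 = 2.33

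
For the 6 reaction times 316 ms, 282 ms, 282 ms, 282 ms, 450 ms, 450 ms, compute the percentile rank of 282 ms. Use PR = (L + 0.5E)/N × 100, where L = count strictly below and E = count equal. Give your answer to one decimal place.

N = 6.
Strictly below 282: 0. Equal to 282: 3.
PR = (0 + 0.5·3)/6 × 100 = 25.0

25.0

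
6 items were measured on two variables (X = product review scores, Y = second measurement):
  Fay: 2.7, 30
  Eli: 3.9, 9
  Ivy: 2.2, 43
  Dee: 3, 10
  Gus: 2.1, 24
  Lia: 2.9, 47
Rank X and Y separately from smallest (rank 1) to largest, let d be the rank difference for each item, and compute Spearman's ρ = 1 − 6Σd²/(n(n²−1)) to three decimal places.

Ranks of variable 1: 3, 6, 2, 5, 1, 4
Ranks of variable 2: 4, 1, 5, 2, 3, 6
d = r₁ − r₂: -1, 5, -3, 3, -2, -2
d²: 1, 25, 9, 9, 4, 4; Σd² = 52
ρ = 1 − 6·52/(6·35) = 1 − 312/210 = -0.486

-0.486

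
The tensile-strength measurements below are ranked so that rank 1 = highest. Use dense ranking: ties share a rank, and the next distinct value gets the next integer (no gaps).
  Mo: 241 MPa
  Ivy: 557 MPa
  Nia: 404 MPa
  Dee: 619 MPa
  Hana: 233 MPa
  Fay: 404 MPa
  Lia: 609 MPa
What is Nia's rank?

4

Sorted (descending): 619, 609, 557, 404, 404, 241, 233
The 2 values of 404 share dense rank 4.
Remaining distinct values take the next consecutive integers.
Nia has value 404 MPa → rank 4.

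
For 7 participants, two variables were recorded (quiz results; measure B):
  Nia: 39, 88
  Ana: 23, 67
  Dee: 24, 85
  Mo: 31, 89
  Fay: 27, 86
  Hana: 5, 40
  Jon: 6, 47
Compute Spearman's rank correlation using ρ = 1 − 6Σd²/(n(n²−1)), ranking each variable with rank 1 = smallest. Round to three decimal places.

Ranks of variable 1: 7, 3, 4, 6, 5, 1, 2
Ranks of variable 2: 6, 3, 4, 7, 5, 1, 2
d = r₁ − r₂: 1, 0, 0, -1, 0, 0, 0
d²: 1, 0, 0, 1, 0, 0, 0; Σd² = 2
ρ = 1 − 6·2/(7·48) = 1 − 12/336 = 0.964

0.964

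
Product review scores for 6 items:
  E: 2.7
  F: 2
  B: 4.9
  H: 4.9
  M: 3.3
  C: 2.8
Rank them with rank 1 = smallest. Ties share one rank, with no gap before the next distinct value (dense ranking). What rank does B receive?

Sorted (ascending): 2, 2.7, 2.8, 3.3, 4.9, 4.9
The 2 values of 4.9 share dense rank 5.
Remaining distinct values take the next consecutive integers.
B has value 4.9 → rank 5.

5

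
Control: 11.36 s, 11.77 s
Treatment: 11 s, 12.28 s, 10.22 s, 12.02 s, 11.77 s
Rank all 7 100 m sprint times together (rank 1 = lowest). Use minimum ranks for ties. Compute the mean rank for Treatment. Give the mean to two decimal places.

Sorted (ascending): 10.22, 11, 11.36, 11.77, 11.77, 12.02, 12.28
The 2 values of 11.77 occupy positions 4–5 → each gets rank 4.
Treatment values → pooled ranks: 11→2, 12.28→7, 10.22→1, 12.02→6, 11.77→4
Mean rank = (2 + 7 + 1 + 6 + 4) / 5 = 4.00

4.00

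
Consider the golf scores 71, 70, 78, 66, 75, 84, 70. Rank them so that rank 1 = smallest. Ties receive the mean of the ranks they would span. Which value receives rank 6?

78

Sorted (ascending): 66, 70, 70, 71, 75, 78, 84
The 2 values of 70 occupy positions 2–3 → average rank (2+3)/2 = 2.5.
Rank 6 → value 78.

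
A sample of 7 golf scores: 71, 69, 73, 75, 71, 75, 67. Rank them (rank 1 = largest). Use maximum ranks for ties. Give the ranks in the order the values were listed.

Sorted (descending): 75, 75, 73, 71, 71, 69, 67
The 2 values of 75 occupy positions 1–2 → each gets rank 2.
The 2 values of 71 occupy positions 4–5 → each gets rank 5.

5, 6, 3, 2, 5, 2, 7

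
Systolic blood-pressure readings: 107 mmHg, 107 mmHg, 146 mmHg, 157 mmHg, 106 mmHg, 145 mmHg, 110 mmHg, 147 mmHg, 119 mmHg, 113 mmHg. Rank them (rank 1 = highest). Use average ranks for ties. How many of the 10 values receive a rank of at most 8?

Sorted (descending): 157, 147, 146, 145, 119, 113, 110, 107, 107, 106
The 2 values of 107 occupy positions 8–9 → average rank (8+9)/2 = 8.5.
Ranks ≤ 8: {1, 2, 3, 4, 5, 6, 7} → 7 values.

7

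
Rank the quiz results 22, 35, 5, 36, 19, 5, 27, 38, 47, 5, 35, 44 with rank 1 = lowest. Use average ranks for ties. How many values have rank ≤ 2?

Sorted (ascending): 5, 5, 5, 19, 22, 27, 35, 35, 36, 38, 44, 47
The 3 values of 5 occupy positions 1–3 → average rank 2.
The 2 values of 35 occupy positions 7–8 → average rank (7+8)/2 = 7.5.
Ranks ≤ 2: {2, 2, 2} → 3 values.

3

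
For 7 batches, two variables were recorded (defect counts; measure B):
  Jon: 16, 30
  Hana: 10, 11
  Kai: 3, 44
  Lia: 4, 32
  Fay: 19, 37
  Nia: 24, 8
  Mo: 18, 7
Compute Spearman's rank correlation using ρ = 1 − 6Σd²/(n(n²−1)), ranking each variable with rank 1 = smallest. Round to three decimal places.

Ranks of variable 1: 4, 3, 1, 2, 6, 7, 5
Ranks of variable 2: 4, 3, 7, 5, 6, 2, 1
d = r₁ − r₂: 0, 0, -6, -3, 0, 5, 4
d²: 0, 0, 36, 9, 0, 25, 16; Σd² = 86
ρ = 1 − 6·86/(7·48) = 1 − 516/336 = -0.536

-0.536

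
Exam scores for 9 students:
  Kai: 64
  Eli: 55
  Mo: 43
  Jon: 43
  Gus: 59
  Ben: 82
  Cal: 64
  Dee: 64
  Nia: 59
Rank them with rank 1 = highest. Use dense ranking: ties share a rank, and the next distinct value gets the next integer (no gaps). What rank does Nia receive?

3

Sorted (descending): 82, 64, 64, 64, 59, 59, 55, 43, 43
The 3 values of 64 share dense rank 2.
The 2 values of 59 share dense rank 3.
The 2 values of 43 share dense rank 5.
Remaining distinct values take the next consecutive integers.
Nia has value 59 → rank 3.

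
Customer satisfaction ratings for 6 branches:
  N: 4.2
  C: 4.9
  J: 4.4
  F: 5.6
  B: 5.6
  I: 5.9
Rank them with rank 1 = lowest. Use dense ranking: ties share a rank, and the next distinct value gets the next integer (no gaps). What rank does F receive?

4

Sorted (ascending): 4.2, 4.4, 4.9, 5.6, 5.6, 5.9
The 2 values of 5.6 share dense rank 4.
Remaining distinct values take the next consecutive integers.
F has value 5.6 → rank 4.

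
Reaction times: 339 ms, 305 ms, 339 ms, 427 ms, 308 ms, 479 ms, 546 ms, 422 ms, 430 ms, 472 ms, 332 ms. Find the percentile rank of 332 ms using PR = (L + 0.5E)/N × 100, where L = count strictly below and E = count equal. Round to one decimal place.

22.7

N = 11.
Strictly below 332: 2. Equal to 332: 1.
PR = (2 + 0.5·1)/11 × 100 = 22.7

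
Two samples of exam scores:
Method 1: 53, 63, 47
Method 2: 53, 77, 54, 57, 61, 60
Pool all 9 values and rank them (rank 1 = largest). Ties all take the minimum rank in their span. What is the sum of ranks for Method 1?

Sorted (descending): 77, 63, 61, 60, 57, 54, 53, 53, 47
The 2 values of 53 occupy positions 7–8 → each gets rank 7.
Method 1 values → pooled ranks: 53→7, 63→2, 47→9
Rank sum = 7 + 2 + 9 = 18

18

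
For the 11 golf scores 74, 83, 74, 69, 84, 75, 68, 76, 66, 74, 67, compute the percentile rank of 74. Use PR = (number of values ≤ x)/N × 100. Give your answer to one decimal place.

N = 11.
Strictly below 74: 4. Equal to 74: 3.
PR = 7/11 × 100 = 63.6

63.6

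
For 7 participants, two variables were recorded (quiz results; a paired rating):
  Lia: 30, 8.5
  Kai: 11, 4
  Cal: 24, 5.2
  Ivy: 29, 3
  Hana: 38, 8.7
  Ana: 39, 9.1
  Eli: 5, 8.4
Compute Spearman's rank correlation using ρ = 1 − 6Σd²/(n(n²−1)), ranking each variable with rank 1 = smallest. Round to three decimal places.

0.679

Ranks of variable 1: 5, 2, 3, 4, 6, 7, 1
Ranks of variable 2: 5, 2, 3, 1, 6, 7, 4
d = r₁ − r₂: 0, 0, 0, 3, 0, 0, -3
d²: 0, 0, 0, 9, 0, 0, 9; Σd² = 18
ρ = 1 − 6·18/(7·48) = 1 − 108/336 = 0.679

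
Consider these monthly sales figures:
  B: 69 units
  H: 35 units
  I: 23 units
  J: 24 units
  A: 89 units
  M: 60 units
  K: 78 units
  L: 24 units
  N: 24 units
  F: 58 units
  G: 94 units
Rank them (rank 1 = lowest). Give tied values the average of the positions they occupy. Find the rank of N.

Sorted (ascending): 23, 24, 24, 24, 35, 58, 60, 69, 78, 89, 94
The 3 values of 24 occupy positions 2–4 → average rank 3.
N has value 24 units → rank 3.

3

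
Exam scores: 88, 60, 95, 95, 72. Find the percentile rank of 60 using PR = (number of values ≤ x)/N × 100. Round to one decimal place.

20.0

N = 5.
Strictly below 60: 0. Equal to 60: 1.
PR = 1/5 × 100 = 20.0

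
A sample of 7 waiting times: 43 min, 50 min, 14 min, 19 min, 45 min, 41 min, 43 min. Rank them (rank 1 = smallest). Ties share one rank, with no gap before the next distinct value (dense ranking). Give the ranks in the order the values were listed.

4, 6, 1, 2, 5, 3, 4

Sorted (ascending): 14, 19, 41, 43, 43, 45, 50
The 2 values of 43 share dense rank 4.
Remaining distinct values take the next consecutive integers.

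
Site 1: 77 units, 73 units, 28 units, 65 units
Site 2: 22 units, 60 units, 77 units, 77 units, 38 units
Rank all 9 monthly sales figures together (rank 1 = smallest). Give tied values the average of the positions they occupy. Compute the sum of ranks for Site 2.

Sorted (ascending): 22, 28, 38, 60, 65, 73, 77, 77, 77
The 3 values of 77 occupy positions 7–9 → average rank 8.
Site 2 values → pooled ranks: 22→1, 60→4, 77→8, 77→8, 38→3
Rank sum = 1 + 4 + 8 + 8 + 3 = 24

24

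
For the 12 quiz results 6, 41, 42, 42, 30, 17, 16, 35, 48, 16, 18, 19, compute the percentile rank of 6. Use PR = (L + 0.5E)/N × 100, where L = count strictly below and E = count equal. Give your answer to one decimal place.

4.2

N = 12.
Strictly below 6: 0. Equal to 6: 1.
PR = (0 + 0.5·1)/12 × 100 = 4.2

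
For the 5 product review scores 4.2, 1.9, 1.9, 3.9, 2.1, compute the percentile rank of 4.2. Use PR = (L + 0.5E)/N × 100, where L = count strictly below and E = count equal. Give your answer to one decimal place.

90.0

N = 5.
Strictly below 4.2: 4. Equal to 4.2: 1.
PR = (4 + 0.5·1)/5 × 100 = 90.0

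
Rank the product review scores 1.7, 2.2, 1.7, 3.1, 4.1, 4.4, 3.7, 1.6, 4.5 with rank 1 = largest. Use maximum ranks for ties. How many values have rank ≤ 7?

6

Sorted (descending): 4.5, 4.4, 4.1, 3.7, 3.1, 2.2, 1.7, 1.7, 1.6
The 2 values of 1.7 occupy positions 7–8 → each gets rank 8.
Ranks ≤ 7: {1, 2, 3, 4, 5, 6} → 6 values.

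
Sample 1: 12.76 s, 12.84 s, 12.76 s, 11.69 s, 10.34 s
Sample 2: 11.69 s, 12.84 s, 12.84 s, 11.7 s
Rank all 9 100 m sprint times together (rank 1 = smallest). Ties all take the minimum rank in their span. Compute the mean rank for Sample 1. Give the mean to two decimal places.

Sorted (ascending): 10.34, 11.69, 11.69, 11.7, 12.76, 12.76, 12.84, 12.84, 12.84
The 2 values of 11.69 occupy positions 2–3 → each gets rank 2.
The 2 values of 12.76 occupy positions 5–6 → each gets rank 5.
The 3 values of 12.84 occupy positions 7–9 → each gets rank 7.
Sample 1 values → pooled ranks: 12.76→5, 12.84→7, 12.76→5, 11.69→2, 10.34→1
Mean rank = (5 + 7 + 5 + 2 + 1) / 5 = 4.00

4.00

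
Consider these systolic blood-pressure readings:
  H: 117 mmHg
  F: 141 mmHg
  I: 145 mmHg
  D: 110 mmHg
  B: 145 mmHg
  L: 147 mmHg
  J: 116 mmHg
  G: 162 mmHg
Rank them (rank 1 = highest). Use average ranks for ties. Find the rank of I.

Sorted (descending): 162, 147, 145, 145, 141, 117, 116, 110
The 2 values of 145 occupy positions 3–4 → average rank (3+4)/2 = 3.5.
I has value 145 mmHg → rank 3.5.

3.5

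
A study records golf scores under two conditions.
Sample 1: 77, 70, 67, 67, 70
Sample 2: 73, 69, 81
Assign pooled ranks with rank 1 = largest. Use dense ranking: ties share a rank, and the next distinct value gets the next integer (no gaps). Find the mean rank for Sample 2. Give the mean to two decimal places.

Sorted (descending): 81, 77, 73, 70, 70, 69, 67, 67
The 2 values of 70 share dense rank 4.
The 2 values of 67 share dense rank 6.
Remaining distinct values take the next consecutive integers.
Sample 2 values → pooled ranks: 73→3, 69→5, 81→1
Mean rank = (3 + 5 + 1) / 3 = 3.00

3.00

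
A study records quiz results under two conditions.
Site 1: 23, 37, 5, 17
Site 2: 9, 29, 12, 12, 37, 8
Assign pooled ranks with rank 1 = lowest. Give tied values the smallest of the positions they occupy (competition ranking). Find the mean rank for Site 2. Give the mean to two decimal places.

5.00

Sorted (ascending): 5, 8, 9, 12, 12, 17, 23, 29, 37, 37
The 2 values of 12 occupy positions 4–5 → each gets rank 4.
The 2 values of 37 occupy positions 9–10 → each gets rank 9.
Site 2 values → pooled ranks: 9→3, 29→8, 12→4, 12→4, 37→9, 8→2
Mean rank = (3 + 8 + 4 + 4 + 9 + 2) / 6 = 5.00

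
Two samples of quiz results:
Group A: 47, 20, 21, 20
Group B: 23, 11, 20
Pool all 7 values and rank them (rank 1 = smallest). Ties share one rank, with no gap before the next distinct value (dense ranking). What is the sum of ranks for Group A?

Sorted (ascending): 11, 20, 20, 20, 21, 23, 47
The 3 values of 20 share dense rank 2.
Remaining distinct values take the next consecutive integers.
Group A values → pooled ranks: 47→5, 20→2, 21→3, 20→2
Rank sum = 5 + 2 + 3 + 2 = 12

12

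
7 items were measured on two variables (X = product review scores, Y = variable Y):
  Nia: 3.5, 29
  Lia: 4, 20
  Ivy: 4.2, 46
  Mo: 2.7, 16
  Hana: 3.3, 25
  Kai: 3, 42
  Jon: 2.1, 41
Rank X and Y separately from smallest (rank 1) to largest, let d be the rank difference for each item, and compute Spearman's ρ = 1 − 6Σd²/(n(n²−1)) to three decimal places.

0.214

Ranks of variable 1: 5, 6, 7, 2, 4, 3, 1
Ranks of variable 2: 4, 2, 7, 1, 3, 6, 5
d = r₁ − r₂: 1, 4, 0, 1, 1, -3, -4
d²: 1, 16, 0, 1, 1, 9, 16; Σd² = 44
ρ = 1 − 6·44/(7·48) = 1 − 264/336 = 0.214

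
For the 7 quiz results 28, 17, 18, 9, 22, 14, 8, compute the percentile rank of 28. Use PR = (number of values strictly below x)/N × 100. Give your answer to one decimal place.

85.7

N = 7.
Strictly below 28: 6. Equal to 28: 1.
PR = 6/7 × 100 = 85.7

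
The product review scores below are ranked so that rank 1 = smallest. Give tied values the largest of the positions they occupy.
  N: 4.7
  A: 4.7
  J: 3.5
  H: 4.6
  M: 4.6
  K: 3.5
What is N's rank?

6

Sorted (ascending): 3.5, 3.5, 4.6, 4.6, 4.7, 4.7
The 2 values of 3.5 occupy positions 1–2 → each gets rank 2.
The 2 values of 4.6 occupy positions 3–4 → each gets rank 4.
The 2 values of 4.7 occupy positions 5–6 → each gets rank 6.
N has value 4.7 → rank 6.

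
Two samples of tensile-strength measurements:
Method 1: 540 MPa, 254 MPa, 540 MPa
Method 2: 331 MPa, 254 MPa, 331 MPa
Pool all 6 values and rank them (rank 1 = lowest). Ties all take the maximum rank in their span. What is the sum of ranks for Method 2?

10

Sorted (ascending): 254, 254, 331, 331, 540, 540
The 2 values of 254 occupy positions 1–2 → each gets rank 2.
The 2 values of 331 occupy positions 3–4 → each gets rank 4.
The 2 values of 540 occupy positions 5–6 → each gets rank 6.
Method 2 values → pooled ranks: 331→4, 254→2, 331→4
Rank sum = 4 + 2 + 4 = 10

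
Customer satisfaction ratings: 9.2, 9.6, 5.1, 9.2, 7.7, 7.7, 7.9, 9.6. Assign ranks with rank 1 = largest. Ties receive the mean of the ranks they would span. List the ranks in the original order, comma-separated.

3.5, 1.5, 8, 3.5, 6.5, 6.5, 5, 1.5

Sorted (descending): 9.6, 9.6, 9.2, 9.2, 7.9, 7.7, 7.7, 5.1
The 2 values of 9.6 occupy positions 1–2 → average rank (1+2)/2 = 1.5.
The 2 values of 9.2 occupy positions 3–4 → average rank (3+4)/2 = 3.5.
The 2 values of 7.7 occupy positions 6–7 → average rank (6+7)/2 = 6.5.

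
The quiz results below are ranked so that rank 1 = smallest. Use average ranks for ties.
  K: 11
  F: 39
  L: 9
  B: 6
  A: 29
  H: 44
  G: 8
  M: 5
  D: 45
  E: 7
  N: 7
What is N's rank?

3.5

Sorted (ascending): 5, 6, 7, 7, 8, 9, 11, 29, 39, 44, 45
The 2 values of 7 occupy positions 3–4 → average rank (3+4)/2 = 3.5.
N has value 7 → rank 3.5.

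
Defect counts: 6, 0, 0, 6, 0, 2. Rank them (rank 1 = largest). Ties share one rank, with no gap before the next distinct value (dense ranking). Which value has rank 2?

2

Sorted (descending): 6, 6, 2, 0, 0, 0
The 2 values of 6 share dense rank 1.
The 3 values of 0 share dense rank 3.
Remaining distinct values take the next consecutive integers.
Rank 2 → value 2.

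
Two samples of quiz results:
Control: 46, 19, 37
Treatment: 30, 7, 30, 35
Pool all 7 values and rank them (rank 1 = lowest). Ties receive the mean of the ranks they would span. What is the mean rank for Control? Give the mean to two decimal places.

5.00

Sorted (ascending): 7, 19, 30, 30, 35, 37, 46
The 2 values of 30 occupy positions 3–4 → average rank (3+4)/2 = 3.5.
Control values → pooled ranks: 46→7, 19→2, 37→6
Mean rank = (7 + 2 + 6) / 3 = 5.00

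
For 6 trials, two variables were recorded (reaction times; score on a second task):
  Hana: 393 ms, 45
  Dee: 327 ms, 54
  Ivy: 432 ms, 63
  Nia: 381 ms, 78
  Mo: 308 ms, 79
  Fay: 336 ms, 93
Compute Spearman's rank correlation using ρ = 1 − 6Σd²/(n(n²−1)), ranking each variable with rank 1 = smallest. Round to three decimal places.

Ranks of variable 1: 5, 2, 6, 4, 1, 3
Ranks of variable 2: 1, 2, 3, 4, 5, 6
d = r₁ − r₂: 4, 0, 3, 0, -4, -3
d²: 16, 0, 9, 0, 16, 9; Σd² = 50
ρ = 1 − 6·50/(6·35) = 1 − 300/210 = -0.429

-0.429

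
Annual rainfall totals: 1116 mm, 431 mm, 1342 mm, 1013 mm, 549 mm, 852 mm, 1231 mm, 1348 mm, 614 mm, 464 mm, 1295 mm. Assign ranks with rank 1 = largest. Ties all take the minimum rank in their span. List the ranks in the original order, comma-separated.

Sorted (descending): 1348, 1342, 1295, 1231, 1116, 1013, 852, 614, 549, 464, 431
No ties — each value takes its position as its rank.

5, 11, 2, 6, 9, 7, 4, 1, 8, 10, 3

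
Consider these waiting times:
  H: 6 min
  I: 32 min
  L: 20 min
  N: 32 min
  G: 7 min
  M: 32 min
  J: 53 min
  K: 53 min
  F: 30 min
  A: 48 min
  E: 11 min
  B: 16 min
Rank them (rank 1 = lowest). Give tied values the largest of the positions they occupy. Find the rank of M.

9

Sorted (ascending): 6, 7, 11, 16, 20, 30, 32, 32, 32, 48, 53, 53
The 3 values of 32 occupy positions 7–9 → each gets rank 9.
The 2 values of 53 occupy positions 11–12 → each gets rank 12.
M has value 32 min → rank 9.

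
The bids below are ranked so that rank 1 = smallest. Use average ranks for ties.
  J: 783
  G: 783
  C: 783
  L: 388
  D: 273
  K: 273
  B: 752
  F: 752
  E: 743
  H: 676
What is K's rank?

1.5

Sorted (ascending): 273, 273, 388, 676, 743, 752, 752, 783, 783, 783
The 2 values of 273 occupy positions 1–2 → average rank (1+2)/2 = 1.5.
The 2 values of 752 occupy positions 6–7 → average rank (6+7)/2 = 6.5.
The 3 values of 783 occupy positions 8–10 → average rank 9.
K has value 273 → rank 1.5.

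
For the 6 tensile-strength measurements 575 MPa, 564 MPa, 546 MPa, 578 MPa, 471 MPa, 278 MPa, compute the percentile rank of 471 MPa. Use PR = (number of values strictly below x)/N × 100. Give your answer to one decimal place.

16.7

N = 6.
Strictly below 471: 1. Equal to 471: 1.
PR = 1/6 × 100 = 16.7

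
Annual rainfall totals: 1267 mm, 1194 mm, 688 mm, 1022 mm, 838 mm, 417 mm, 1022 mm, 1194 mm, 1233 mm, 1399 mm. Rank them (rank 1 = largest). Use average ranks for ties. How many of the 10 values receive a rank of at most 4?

Sorted (descending): 1399, 1267, 1233, 1194, 1194, 1022, 1022, 838, 688, 417
The 2 values of 1194 occupy positions 4–5 → average rank (4+5)/2 = 4.5.
The 2 values of 1022 occupy positions 6–7 → average rank (6+7)/2 = 6.5.
Ranks ≤ 4: {1, 2, 3} → 3 values.

3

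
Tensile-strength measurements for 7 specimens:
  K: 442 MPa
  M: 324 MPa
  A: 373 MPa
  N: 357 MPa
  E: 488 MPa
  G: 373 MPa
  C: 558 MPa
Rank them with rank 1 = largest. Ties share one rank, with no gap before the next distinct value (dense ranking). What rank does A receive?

Sorted (descending): 558, 488, 442, 373, 373, 357, 324
The 2 values of 373 share dense rank 4.
Remaining distinct values take the next consecutive integers.
A has value 373 MPa → rank 4.

4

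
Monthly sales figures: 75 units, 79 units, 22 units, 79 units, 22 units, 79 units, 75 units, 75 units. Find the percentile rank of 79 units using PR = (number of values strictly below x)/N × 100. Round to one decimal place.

N = 8.
Strictly below 79: 5. Equal to 79: 3.
PR = 5/8 × 100 = 62.5

62.5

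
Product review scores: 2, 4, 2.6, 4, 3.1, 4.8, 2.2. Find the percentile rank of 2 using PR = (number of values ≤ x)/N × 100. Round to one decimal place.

N = 7.
Strictly below 2: 0. Equal to 2: 1.
PR = 1/7 × 100 = 14.3

14.3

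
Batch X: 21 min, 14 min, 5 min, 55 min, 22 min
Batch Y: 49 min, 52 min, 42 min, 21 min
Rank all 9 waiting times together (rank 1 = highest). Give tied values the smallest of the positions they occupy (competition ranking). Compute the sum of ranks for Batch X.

Sorted (descending): 55, 52, 49, 42, 22, 21, 21, 14, 5
The 2 values of 21 occupy positions 6–7 → each gets rank 6.
Batch X values → pooled ranks: 21→6, 14→8, 5→9, 55→1, 22→5
Rank sum = 6 + 8 + 9 + 1 + 5 = 29

29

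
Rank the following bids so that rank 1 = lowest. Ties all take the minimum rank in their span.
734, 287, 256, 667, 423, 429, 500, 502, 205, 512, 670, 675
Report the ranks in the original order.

12, 3, 2, 9, 4, 5, 6, 7, 1, 8, 10, 11

Sorted (ascending): 205, 256, 287, 423, 429, 500, 502, 512, 667, 670, 675, 734
No ties — each value takes its position as its rank.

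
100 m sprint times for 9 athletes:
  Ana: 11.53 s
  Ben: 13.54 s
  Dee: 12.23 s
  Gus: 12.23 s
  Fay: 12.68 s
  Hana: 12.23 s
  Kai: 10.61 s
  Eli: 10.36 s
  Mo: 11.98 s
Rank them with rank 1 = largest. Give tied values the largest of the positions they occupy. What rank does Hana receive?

5

Sorted (descending): 13.54, 12.68, 12.23, 12.23, 12.23, 11.98, 11.53, 10.61, 10.36
The 3 values of 12.23 occupy positions 3–5 → each gets rank 5.
Hana has value 12.23 s → rank 5.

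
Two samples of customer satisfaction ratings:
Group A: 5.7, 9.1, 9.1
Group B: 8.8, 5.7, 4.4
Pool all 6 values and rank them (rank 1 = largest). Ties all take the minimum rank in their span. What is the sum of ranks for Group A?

Sorted (descending): 9.1, 9.1, 8.8, 5.7, 5.7, 4.4
The 2 values of 9.1 occupy positions 1–2 → each gets rank 1.
The 2 values of 5.7 occupy positions 4–5 → each gets rank 4.
Group A values → pooled ranks: 5.7→4, 9.1→1, 9.1→1
Rank sum = 4 + 1 + 1 = 6

6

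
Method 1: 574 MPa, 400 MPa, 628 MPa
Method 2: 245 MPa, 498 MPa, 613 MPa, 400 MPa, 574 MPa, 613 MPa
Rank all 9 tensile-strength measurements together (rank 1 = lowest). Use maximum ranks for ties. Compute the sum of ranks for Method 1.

Sorted (ascending): 245, 400, 400, 498, 574, 574, 613, 613, 628
The 2 values of 400 occupy positions 2–3 → each gets rank 3.
The 2 values of 574 occupy positions 5–6 → each gets rank 6.
The 2 values of 613 occupy positions 7–8 → each gets rank 8.
Method 1 values → pooled ranks: 574→6, 400→3, 628→9
Rank sum = 6 + 3 + 9 = 18

18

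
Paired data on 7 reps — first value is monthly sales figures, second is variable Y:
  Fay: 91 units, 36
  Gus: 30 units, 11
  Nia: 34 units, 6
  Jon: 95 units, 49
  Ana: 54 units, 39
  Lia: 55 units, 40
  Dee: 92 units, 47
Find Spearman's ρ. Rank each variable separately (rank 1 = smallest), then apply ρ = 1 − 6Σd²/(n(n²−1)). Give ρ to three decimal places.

Ranks of variable 1: 5, 1, 2, 7, 3, 4, 6
Ranks of variable 2: 3, 2, 1, 7, 4, 5, 6
d = r₁ − r₂: 2, -1, 1, 0, -1, -1, 0
d²: 4, 1, 1, 0, 1, 1, 0; Σd² = 8
ρ = 1 − 6·8/(7·48) = 1 − 48/336 = 0.857

0.857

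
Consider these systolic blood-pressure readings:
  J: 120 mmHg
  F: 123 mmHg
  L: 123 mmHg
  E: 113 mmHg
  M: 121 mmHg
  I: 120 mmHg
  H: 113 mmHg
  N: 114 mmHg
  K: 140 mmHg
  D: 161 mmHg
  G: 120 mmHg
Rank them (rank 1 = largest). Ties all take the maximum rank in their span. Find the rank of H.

11

Sorted (descending): 161, 140, 123, 123, 121, 120, 120, 120, 114, 113, 113
The 2 values of 123 occupy positions 3–4 → each gets rank 4.
The 3 values of 120 occupy positions 6–8 → each gets rank 8.
The 2 values of 113 occupy positions 10–11 → each gets rank 11.
H has value 113 mmHg → rank 11.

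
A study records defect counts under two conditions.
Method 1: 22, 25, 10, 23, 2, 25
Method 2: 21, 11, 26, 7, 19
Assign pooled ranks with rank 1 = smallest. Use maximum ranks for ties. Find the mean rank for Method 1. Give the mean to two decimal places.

Sorted (ascending): 2, 7, 10, 11, 19, 21, 22, 23, 25, 25, 26
The 2 values of 25 occupy positions 9–10 → each gets rank 10.
Method 1 values → pooled ranks: 22→7, 25→10, 10→3, 23→8, 2→1, 25→10
Mean rank = (7 + 10 + 3 + 8 + 1 + 10) / 6 = 6.50

6.50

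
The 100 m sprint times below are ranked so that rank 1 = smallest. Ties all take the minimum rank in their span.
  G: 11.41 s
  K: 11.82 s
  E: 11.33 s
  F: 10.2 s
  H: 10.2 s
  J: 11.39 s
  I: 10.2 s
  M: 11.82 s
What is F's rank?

Sorted (ascending): 10.2, 10.2, 10.2, 11.33, 11.39, 11.41, 11.82, 11.82
The 3 values of 10.2 occupy positions 1–3 → each gets rank 1.
The 2 values of 11.82 occupy positions 7–8 → each gets rank 7.
F has value 10.2 s → rank 1.

1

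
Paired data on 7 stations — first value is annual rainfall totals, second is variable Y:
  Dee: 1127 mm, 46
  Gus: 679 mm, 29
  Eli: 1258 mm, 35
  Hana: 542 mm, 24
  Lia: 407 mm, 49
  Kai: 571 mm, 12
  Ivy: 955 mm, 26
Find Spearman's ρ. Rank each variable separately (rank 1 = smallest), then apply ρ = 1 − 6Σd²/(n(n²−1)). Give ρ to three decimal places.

Ranks of variable 1: 6, 4, 7, 2, 1, 3, 5
Ranks of variable 2: 6, 4, 5, 2, 7, 1, 3
d = r₁ − r₂: 0, 0, 2, 0, -6, 2, 2
d²: 0, 0, 4, 0, 36, 4, 4; Σd² = 48
ρ = 1 − 6·48/(7·48) = 1 − 288/336 = 0.143

0.143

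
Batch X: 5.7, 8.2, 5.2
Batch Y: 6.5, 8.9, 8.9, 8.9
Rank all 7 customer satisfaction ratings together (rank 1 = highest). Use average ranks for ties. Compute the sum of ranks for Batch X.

Sorted (descending): 8.9, 8.9, 8.9, 8.2, 6.5, 5.7, 5.2
The 3 values of 8.9 occupy positions 1–3 → average rank 2.
Batch X values → pooled ranks: 5.7→6, 8.2→4, 5.2→7
Rank sum = 6 + 4 + 7 = 17

17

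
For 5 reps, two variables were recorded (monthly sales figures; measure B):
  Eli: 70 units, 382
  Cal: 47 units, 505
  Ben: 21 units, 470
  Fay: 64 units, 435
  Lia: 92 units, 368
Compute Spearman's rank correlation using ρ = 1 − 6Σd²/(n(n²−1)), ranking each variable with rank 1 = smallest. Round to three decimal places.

-0.900

Ranks of variable 1: 4, 2, 1, 3, 5
Ranks of variable 2: 2, 5, 4, 3, 1
d = r₁ − r₂: 2, -3, -3, 0, 4
d²: 4, 9, 9, 0, 16; Σd² = 38
ρ = 1 − 6·38/(5·24) = 1 − 228/120 = -0.900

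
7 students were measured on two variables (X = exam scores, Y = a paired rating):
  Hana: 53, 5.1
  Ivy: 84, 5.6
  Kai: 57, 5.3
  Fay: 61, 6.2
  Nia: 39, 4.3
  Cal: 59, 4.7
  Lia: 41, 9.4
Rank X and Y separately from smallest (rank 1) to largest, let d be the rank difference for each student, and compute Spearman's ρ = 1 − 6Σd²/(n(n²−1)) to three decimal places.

0.321

Ranks of variable 1: 3, 7, 4, 6, 1, 5, 2
Ranks of variable 2: 3, 5, 4, 6, 1, 2, 7
d = r₁ − r₂: 0, 2, 0, 0, 0, 3, -5
d²: 0, 4, 0, 0, 0, 9, 25; Σd² = 38
ρ = 1 − 6·38/(7·48) = 1 − 228/336 = 0.321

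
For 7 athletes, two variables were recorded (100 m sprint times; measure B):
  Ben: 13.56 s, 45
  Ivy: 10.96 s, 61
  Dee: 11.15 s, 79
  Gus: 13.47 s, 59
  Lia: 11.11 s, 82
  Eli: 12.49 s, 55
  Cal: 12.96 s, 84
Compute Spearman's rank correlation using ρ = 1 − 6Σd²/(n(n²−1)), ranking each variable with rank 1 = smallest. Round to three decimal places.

-0.464

Ranks of variable 1: 7, 1, 3, 6, 2, 4, 5
Ranks of variable 2: 1, 4, 5, 3, 6, 2, 7
d = r₁ − r₂: 6, -3, -2, 3, -4, 2, -2
d²: 36, 9, 4, 9, 16, 4, 4; Σd² = 82
ρ = 1 − 6·82/(7·48) = 1 − 492/336 = -0.464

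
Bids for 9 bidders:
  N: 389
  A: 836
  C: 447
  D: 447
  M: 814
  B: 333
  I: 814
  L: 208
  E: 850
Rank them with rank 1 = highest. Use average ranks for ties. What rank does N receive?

Sorted (descending): 850, 836, 814, 814, 447, 447, 389, 333, 208
The 2 values of 814 occupy positions 3–4 → average rank (3+4)/2 = 3.5.
The 2 values of 447 occupy positions 5–6 → average rank (5+6)/2 = 5.5.
N has value 389 → rank 7.

7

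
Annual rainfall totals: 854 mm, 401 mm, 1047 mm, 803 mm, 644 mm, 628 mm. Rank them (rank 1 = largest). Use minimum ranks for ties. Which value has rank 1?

Sorted (descending): 1047, 854, 803, 644, 628, 401
No ties — each value takes its position as its rank.
Rank 1 → value 1047.

1047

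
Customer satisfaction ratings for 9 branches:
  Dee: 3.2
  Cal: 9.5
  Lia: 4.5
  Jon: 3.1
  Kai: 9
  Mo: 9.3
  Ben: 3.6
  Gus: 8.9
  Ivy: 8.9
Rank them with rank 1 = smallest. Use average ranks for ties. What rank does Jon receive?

1

Sorted (ascending): 3.1, 3.2, 3.6, 4.5, 8.9, 8.9, 9, 9.3, 9.5
The 2 values of 8.9 occupy positions 5–6 → average rank (5+6)/2 = 5.5.
Jon has value 3.1 → rank 1.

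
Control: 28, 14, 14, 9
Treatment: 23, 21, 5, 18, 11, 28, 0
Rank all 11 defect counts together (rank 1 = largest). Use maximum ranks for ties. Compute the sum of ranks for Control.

25

Sorted (descending): 28, 28, 23, 21, 18, 14, 14, 11, 9, 5, 0
The 2 values of 28 occupy positions 1–2 → each gets rank 2.
The 2 values of 14 occupy positions 6–7 → each gets rank 7.
Control values → pooled ranks: 28→2, 14→7, 14→7, 9→9
Rank sum = 2 + 7 + 7 + 9 = 25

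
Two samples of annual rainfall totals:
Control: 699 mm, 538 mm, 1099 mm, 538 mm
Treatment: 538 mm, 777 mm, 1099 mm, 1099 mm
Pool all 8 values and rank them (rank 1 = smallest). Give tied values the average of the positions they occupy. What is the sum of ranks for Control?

15

Sorted (ascending): 538, 538, 538, 699, 777, 1099, 1099, 1099
The 3 values of 538 occupy positions 1–3 → average rank 2.
The 3 values of 1099 occupy positions 6–8 → average rank 7.
Control values → pooled ranks: 699→4, 538→2, 1099→7, 538→2
Rank sum = 4 + 2 + 7 + 2 = 15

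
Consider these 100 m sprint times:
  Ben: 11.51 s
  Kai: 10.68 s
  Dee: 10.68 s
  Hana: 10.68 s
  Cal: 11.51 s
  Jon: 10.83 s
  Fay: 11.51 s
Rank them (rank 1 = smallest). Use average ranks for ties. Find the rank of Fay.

Sorted (ascending): 10.68, 10.68, 10.68, 10.83, 11.51, 11.51, 11.51
The 3 values of 10.68 occupy positions 1–3 → average rank 2.
The 3 values of 11.51 occupy positions 5–7 → average rank 6.
Fay has value 11.51 s → rank 6.

6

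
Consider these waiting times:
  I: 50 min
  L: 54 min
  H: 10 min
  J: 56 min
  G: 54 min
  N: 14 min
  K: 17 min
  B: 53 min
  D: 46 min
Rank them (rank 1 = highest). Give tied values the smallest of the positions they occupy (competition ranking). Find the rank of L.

2

Sorted (descending): 56, 54, 54, 53, 50, 46, 17, 14, 10
The 2 values of 54 occupy positions 2–3 → each gets rank 2.
L has value 54 min → rank 2.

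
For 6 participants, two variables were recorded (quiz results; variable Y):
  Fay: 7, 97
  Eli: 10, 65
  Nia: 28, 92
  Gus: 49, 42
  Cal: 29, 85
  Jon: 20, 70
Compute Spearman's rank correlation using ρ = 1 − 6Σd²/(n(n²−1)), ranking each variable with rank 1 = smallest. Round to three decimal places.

-0.486

Ranks of variable 1: 1, 2, 4, 6, 5, 3
Ranks of variable 2: 6, 2, 5, 1, 4, 3
d = r₁ − r₂: -5, 0, -1, 5, 1, 0
d²: 25, 0, 1, 25, 1, 0; Σd² = 52
ρ = 1 − 6·52/(6·35) = 1 − 312/210 = -0.486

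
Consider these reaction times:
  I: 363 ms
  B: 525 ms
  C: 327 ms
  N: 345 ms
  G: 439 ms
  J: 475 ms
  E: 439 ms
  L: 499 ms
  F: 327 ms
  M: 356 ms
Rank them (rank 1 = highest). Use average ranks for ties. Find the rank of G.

Sorted (descending): 525, 499, 475, 439, 439, 363, 356, 345, 327, 327
The 2 values of 439 occupy positions 4–5 → average rank (4+5)/2 = 4.5.
The 2 values of 327 occupy positions 9–10 → average rank (9+10)/2 = 9.5.
G has value 439 ms → rank 4.5.

4.5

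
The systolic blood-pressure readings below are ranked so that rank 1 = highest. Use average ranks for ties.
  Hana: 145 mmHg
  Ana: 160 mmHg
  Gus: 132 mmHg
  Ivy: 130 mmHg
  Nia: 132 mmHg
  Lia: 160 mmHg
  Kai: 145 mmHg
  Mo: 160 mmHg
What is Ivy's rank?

8

Sorted (descending): 160, 160, 160, 145, 145, 132, 132, 130
The 3 values of 160 occupy positions 1–3 → average rank 2.
The 2 values of 145 occupy positions 4–5 → average rank (4+5)/2 = 4.5.
The 2 values of 132 occupy positions 6–7 → average rank (6+7)/2 = 6.5.
Ivy has value 130 mmHg → rank 8.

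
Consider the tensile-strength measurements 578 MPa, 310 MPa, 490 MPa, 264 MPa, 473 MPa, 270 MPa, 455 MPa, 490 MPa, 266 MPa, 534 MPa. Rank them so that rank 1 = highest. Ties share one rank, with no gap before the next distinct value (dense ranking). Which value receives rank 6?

310

Sorted (descending): 578, 534, 490, 490, 473, 455, 310, 270, 266, 264
The 2 values of 490 share dense rank 3.
Remaining distinct values take the next consecutive integers.
Rank 6 → value 310.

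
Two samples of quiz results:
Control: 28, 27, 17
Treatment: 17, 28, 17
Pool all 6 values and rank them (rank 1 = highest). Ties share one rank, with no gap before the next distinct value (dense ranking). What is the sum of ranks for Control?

Sorted (descending): 28, 28, 27, 17, 17, 17
The 2 values of 28 share dense rank 1.
The 3 values of 17 share dense rank 3.
Remaining distinct values take the next consecutive integers.
Control values → pooled ranks: 28→1, 27→2, 17→3
Rank sum = 1 + 2 + 3 = 6

6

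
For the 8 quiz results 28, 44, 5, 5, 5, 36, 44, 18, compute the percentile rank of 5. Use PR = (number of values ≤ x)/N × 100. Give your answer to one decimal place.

N = 8.
Strictly below 5: 0. Equal to 5: 3.
PR = 3/8 × 100 = 37.5

37.5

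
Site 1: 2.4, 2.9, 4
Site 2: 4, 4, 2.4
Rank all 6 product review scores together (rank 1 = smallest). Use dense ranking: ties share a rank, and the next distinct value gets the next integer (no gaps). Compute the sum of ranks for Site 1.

6

Sorted (ascending): 2.4, 2.4, 2.9, 4, 4, 4
The 2 values of 2.4 share dense rank 1.
The 3 values of 4 share dense rank 3.
Remaining distinct values take the next consecutive integers.
Site 1 values → pooled ranks: 2.4→1, 2.9→2, 4→3
Rank sum = 1 + 2 + 3 = 6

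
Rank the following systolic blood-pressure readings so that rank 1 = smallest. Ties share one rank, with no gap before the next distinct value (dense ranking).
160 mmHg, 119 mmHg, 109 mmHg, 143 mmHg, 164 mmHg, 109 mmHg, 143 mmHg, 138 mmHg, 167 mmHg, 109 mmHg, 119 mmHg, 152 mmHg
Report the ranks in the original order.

6, 2, 1, 4, 7, 1, 4, 3, 8, 1, 2, 5

Sorted (ascending): 109, 109, 109, 119, 119, 138, 143, 143, 152, 160, 164, 167
The 3 values of 109 share dense rank 1.
The 2 values of 119 share dense rank 2.
The 2 values of 143 share dense rank 4.
Remaining distinct values take the next consecutive integers.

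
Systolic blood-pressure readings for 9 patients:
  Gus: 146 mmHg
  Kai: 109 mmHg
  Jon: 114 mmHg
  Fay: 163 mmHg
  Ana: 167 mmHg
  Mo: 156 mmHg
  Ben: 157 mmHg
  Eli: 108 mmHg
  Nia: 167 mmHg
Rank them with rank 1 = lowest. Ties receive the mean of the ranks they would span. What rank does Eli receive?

1

Sorted (ascending): 108, 109, 114, 146, 156, 157, 163, 167, 167
The 2 values of 167 occupy positions 8–9 → average rank (8+9)/2 = 8.5.
Eli has value 108 mmHg → rank 1.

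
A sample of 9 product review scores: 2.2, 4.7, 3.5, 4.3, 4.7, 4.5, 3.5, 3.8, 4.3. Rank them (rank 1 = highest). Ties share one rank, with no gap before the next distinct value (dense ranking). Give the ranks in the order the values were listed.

6, 1, 5, 3, 1, 2, 5, 4, 3

Sorted (descending): 4.7, 4.7, 4.5, 4.3, 4.3, 3.8, 3.5, 3.5, 2.2
The 2 values of 4.7 share dense rank 1.
The 2 values of 4.3 share dense rank 3.
The 2 values of 3.5 share dense rank 5.
Remaining distinct values take the next consecutive integers.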